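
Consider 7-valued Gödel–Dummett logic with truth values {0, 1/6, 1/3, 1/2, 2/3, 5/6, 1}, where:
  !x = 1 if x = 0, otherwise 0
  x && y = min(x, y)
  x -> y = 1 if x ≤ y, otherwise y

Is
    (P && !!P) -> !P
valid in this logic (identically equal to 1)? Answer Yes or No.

No

Counterexample: take P = 1/6.
!P = !1/6 = 0
!!P = !0 = 1
P && !!P = 1/6 && 1 = 1/6
!P = !1/6 = 0
(P && !!P) -> !P = 1/6 -> 0 = 0
This gives 0 ≠ 1.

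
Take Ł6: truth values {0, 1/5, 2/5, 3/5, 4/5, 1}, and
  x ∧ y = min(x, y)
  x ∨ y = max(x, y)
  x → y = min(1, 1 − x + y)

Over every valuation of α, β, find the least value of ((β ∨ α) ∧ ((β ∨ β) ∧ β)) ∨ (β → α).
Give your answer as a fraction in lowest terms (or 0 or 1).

3/5

Take α = 0, β = 2/5:
β ∨ α = 2/5 ∨ 0 = 2/5
β ∨ β = 2/5 ∨ 2/5 = 2/5
(β ∨ β) ∧ β = 2/5 ∧ 2/5 = 2/5
(β ∨ α) ∧ ((β ∨ β) ∧ β) = 2/5 ∧ 2/5 = 2/5
β → α = 2/5 → 0 = 3/5
((β ∨ α) ∧ ((β ∨ β) ∧ β)) ∨ (β → α) = 2/5 ∨ 3/5 = 3/5
No assignment yields a value below 3/5, so this is the minimum.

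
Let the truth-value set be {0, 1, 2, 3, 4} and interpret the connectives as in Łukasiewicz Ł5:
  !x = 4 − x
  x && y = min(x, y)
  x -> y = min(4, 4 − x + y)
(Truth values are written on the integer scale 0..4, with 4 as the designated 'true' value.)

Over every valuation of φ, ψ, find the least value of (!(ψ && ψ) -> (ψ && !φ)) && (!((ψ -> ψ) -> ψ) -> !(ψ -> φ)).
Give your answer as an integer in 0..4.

Take φ = 0, ψ = 0:
ψ && ψ = 0 && 0 = 0
!(ψ && ψ) = !0 = 4
!φ = !0 = 4
ψ && !φ = 0 && 4 = 0
!(ψ && ψ) -> (ψ && !φ) = 4 -> 0 = 0
ψ -> ψ = 0 -> 0 = 4
(ψ -> ψ) -> ψ = 4 -> 0 = 0
!((ψ -> ψ) -> ψ) = !0 = 4
ψ -> φ = 0 -> 0 = 4
!(ψ -> φ) = !4 = 0
!((ψ -> ψ) -> ψ) -> !(ψ -> φ) = 4 -> 0 = 0
(!(ψ && ψ) -> (ψ && !φ)) && (!((ψ -> ψ) -> ψ) -> !(ψ -> φ)) = 0 && 0 = 0
No assignment yields a value below 0, so this is the minimum.

0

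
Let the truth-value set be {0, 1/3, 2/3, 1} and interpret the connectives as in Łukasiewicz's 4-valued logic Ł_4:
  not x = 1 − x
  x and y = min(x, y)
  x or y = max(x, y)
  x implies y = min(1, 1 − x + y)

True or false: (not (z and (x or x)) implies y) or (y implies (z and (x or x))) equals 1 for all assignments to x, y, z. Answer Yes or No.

No

Counterexample: take x = 0, y = 1/3, z = 0.
x or x = 0 or 0 = 0
z and (x or x) = 0 and 0 = 0
not (z and (x or x)) = not 0 = 1
not (z and (x or x)) implies y = 1 implies 1/3 = 1/3
x or x = 0 or 0 = 0
z and (x or x) = 0 and 0 = 0
y implies (z and (x or x)) = 1/3 implies 0 = 2/3
(not (z and (x or x)) implies y) or (y implies (z and (x or x))) = 1/3 or 2/3 = 2/3
This gives 2/3 ≠ 1.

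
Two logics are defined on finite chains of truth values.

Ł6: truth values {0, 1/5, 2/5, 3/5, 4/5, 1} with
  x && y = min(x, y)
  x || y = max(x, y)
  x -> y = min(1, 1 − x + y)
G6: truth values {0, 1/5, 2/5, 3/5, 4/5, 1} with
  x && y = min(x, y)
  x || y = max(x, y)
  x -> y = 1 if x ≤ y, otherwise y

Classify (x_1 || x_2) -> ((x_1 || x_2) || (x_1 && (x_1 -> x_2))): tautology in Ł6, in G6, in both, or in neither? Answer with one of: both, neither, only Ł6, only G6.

In Ł6: every assignment gives 1 — tautology.
In G6: every assignment gives 1 — tautology.

both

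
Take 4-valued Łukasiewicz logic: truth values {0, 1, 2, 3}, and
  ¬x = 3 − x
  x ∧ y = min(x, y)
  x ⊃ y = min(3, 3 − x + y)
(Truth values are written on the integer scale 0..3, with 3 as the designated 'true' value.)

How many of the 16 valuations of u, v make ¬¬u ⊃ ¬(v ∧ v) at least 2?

u = 0, v = 0 ↦ 3  ≥
u = 0, v = 1 ↦ 3  ≥
u = 0, v = 2 ↦ 3  ≥
u = 0, v = 3 ↦ 3  ≥
u = 1, v = 0 ↦ 3  ≥
u = 1, v = 1 ↦ 3  ≥
u = 1, v = 2 ↦ 3  ≥
u = 1, v = 3 ↦ 2  ≥
u = 2, v = 0 ↦ 3  ≥
u = 2, v = 1 ↦ 3  ≥
u = 2, v = 2 ↦ 2  ≥
u = 2, v = 3 ↦ 1  <
u = 3, v = 0 ↦ 3  ≥
u = 3, v = 1 ↦ 2  ≥
u = 3, v = 2 ↦ 1  <
u = 3, v = 3 ↦ 0  <
So 13 of the 16 assignments meet the threshold.

13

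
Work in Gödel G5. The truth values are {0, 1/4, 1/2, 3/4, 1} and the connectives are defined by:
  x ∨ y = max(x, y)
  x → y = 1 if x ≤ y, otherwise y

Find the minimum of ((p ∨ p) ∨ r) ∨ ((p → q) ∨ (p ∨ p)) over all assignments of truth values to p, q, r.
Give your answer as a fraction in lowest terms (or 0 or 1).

1/4

Take p = 1/4, q = 0, r = 0:
p ∨ p = 1/4 ∨ 1/4 = 1/4
(p ∨ p) ∨ r = 1/4 ∨ 0 = 1/4
p → q = 1/4 → 0 = 0
p ∨ p = 1/4 ∨ 1/4 = 1/4
(p → q) ∨ (p ∨ p) = 0 ∨ 1/4 = 1/4
((p ∨ p) ∨ r) ∨ ((p → q) ∨ (p ∨ p)) = 1/4 ∨ 1/4 = 1/4
No assignment yields a value below 1/4, so this is the minimum.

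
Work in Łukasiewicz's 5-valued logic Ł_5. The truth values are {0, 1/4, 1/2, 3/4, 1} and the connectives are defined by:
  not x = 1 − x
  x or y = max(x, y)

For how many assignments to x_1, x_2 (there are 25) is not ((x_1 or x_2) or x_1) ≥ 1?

value 1: 1 assignment (counts)
value 3/4: 3 assignments
value 1/2: 5 assignments
value 1/4: 7 assignments
value 0: 9 assignments
So 1 of the 25 assignments meets the threshold.

1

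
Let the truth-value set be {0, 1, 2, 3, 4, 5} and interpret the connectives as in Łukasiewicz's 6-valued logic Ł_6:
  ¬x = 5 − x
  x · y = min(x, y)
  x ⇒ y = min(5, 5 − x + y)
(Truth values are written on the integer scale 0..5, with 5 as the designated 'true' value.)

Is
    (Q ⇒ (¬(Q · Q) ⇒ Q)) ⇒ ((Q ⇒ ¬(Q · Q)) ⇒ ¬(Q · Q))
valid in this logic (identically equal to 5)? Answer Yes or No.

No

Counterexample: take Q = 1.
Q · Q = 1 · 1 = 1
¬(Q · Q) = ¬1 = 4
¬(Q · Q) ⇒ Q = 4 ⇒ 1 = 2
Q ⇒ (¬(Q · Q) ⇒ Q) = 1 ⇒ 2 = 5
Q · Q = 1 · 1 = 1
¬(Q · Q) = ¬1 = 4
Q ⇒ ¬(Q · Q) = 1 ⇒ 4 = 5
Q · Q = 1 · 1 = 1
¬(Q · Q) = ¬1 = 4
(Q ⇒ ¬(Q · Q)) ⇒ ¬(Q · Q) = 5 ⇒ 4 = 4
(Q ⇒ (¬(Q · Q) ⇒ Q)) ⇒ ((Q ⇒ ¬(Q · Q)) ⇒ ¬(Q · Q)) = 5 ⇒ 4 = 4
This gives 4 ≠ 5.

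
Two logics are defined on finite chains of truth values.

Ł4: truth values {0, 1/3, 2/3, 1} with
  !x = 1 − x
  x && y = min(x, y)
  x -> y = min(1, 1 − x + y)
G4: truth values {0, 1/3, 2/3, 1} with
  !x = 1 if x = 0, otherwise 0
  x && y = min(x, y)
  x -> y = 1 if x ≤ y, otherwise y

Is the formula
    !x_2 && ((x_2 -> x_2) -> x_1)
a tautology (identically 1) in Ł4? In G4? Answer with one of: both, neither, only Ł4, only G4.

In Ł4: at x_1 = 0, x_2 = 0 the value is 0 — not a tautology.
In G4: at x_1 = 0, x_2 = 0 the value is 0 — not a tautology.

neither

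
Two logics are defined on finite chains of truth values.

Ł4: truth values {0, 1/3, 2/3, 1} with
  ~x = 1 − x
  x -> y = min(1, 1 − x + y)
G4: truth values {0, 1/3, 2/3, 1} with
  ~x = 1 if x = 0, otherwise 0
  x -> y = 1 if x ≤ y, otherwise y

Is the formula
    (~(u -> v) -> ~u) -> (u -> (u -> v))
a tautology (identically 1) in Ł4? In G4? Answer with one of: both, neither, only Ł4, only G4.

In Ł4: every assignment gives 1 — tautology.
In G4: at u = 2/3, v = 1/3 the value is 1/3 — not a tautology.

only Ł4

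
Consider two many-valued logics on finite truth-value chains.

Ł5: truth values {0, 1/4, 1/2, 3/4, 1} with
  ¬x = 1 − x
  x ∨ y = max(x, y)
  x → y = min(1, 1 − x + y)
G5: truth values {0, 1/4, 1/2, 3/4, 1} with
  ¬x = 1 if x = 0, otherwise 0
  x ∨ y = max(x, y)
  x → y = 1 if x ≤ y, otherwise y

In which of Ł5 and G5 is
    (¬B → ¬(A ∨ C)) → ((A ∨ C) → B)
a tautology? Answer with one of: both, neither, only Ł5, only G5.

only Ł5

In Ł5: every assignment gives 1 — tautology.
In G5: at A = 0, B = 1/4, C = 1/2 the value is 1/4 — not a tautology.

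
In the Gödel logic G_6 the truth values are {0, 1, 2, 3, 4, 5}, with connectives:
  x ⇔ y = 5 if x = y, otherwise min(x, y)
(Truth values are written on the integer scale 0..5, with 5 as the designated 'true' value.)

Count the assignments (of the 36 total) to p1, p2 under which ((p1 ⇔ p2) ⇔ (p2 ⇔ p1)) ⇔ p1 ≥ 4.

12

value 5: 6 assignments (counts)
value 4: 6 assignments (counts)
value 3: 6 assignments
value 2: 6 assignments
value 1: 6 assignments
value 0: 6 assignments
So 12 of the 36 assignments meet the threshold.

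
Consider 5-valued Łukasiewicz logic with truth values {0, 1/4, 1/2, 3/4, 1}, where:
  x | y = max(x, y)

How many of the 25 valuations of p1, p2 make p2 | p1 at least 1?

value 1: 9 assignments (counts)
value 3/4: 7 assignments
value 1/2: 5 assignments
value 1/4: 3 assignments
value 0: 1 assignment
So 9 of the 25 assignments meet the threshold.

9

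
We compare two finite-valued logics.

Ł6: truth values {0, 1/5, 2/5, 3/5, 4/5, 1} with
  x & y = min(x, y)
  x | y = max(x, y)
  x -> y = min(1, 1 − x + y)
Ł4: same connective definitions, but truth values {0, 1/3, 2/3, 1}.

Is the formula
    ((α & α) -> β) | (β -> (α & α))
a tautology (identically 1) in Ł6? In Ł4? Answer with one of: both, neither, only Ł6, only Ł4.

In Ł6: every assignment gives 1 — tautology.
In Ł4: every assignment gives 1 — tautology.

both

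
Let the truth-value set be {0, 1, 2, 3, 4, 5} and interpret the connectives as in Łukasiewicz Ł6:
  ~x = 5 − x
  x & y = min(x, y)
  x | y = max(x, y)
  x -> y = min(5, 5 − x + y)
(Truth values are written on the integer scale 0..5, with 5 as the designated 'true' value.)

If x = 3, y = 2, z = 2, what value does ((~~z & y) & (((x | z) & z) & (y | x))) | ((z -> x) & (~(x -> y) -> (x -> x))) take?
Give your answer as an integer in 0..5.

~z = ~2 = 3
~~z = ~3 = 2
~~z & y = 2 & 2 = 2
x | z = 3 | 2 = 3
(x | z) & z = 3 & 2 = 2
y | x = 2 | 3 = 3
((x | z) & z) & (y | x) = 2 & 3 = 2
(~~z & y) & (((x | z) & z) & (y | x)) = 2 & 2 = 2
z -> x = 2 -> 3 = 5
x -> y = 3 -> 2 = 4
~(x -> y) = ~4 = 1
x -> x = 3 -> 3 = 5
~(x -> y) -> (x -> x) = 1 -> 5 = 5
(z -> x) & (~(x -> y) -> (x -> x)) = 5 & 5 = 5
((~~z & y) & (((x | z) & z) & (y | x))) | ((z -> x) & (~(x -> y) -> (x -> x))) = 2 | 5 = 5

5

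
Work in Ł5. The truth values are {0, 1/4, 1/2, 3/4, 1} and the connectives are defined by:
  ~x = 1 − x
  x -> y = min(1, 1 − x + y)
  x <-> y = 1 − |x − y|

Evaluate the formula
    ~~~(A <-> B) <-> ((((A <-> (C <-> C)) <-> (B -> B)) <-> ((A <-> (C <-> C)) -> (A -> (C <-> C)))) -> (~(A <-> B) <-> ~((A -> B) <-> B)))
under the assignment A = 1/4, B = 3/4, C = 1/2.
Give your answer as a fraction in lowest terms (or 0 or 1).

1/2

A <-> B = 1/4 <-> 3/4 = 1/2
~(A <-> B) = ~1/2 = 1/2
~~(A <-> B) = ~1/2 = 1/2
~~~(A <-> B) = ~1/2 = 1/2
C <-> C = 1/2 <-> 1/2 = 1
A <-> (C <-> C) = 1/4 <-> 1 = 1/4
B -> B = 3/4 -> 3/4 = 1
(A <-> (C <-> C)) <-> (B -> B) = 1/4 <-> 1 = 1/4
C <-> C = 1/2 <-> 1/2 = 1
A <-> (C <-> C) = 1/4 <-> 1 = 1/4
C <-> C = 1/2 <-> 1/2 = 1
A -> (C <-> C) = 1/4 -> 1 = 1
(A <-> (C <-> C)) -> (A -> (C <-> C)) = 1/4 -> 1 = 1
((A <-> (C <-> C)) <-> (B -> B)) <-> ((A <-> (C <-> C)) -> (A -> (C <-> C))) = 1/4 <-> 1 = 1/4
A <-> B = 1/4 <-> 3/4 = 1/2
~(A <-> B) = ~1/2 = 1/2
A -> B = 1/4 -> 3/4 = 1
(A -> B) <-> B = 1 <-> 3/4 = 3/4
~((A -> B) <-> B) = ~3/4 = 1/4
~(A <-> B) <-> ~((A -> B) <-> B) = 1/2 <-> 1/4 = 3/4
(((A <-> (C <-> C)) <-> (B -> B)) <-> ((A <-> (C <-> C)) -> (A -> (C <-> C)))) -> (~(A <-> B) <-> ~((A -> B) <-> B)) = 1/4 -> 3/4 = 1
~~~(A <-> B) <-> ((((A <-> (C <-> C)) <-> (B -> B)) <-> ((A <-> (C <-> C)) -> (A -> (C <-> C)))) -> (~(A <-> B) <-> ~((A -> B) <-> B))) = 1/2 <-> 1 = 1/2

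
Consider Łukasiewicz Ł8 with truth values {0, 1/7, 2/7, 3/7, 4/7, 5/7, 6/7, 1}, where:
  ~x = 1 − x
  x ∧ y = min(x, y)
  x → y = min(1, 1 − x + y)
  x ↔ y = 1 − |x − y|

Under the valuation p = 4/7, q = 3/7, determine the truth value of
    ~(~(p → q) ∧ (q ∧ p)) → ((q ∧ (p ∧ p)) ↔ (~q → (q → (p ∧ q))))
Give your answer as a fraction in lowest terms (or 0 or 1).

p → q = 4/7 → 3/7 = 6/7
~(p → q) = ~6/7 = 1/7
q ∧ p = 3/7 ∧ 4/7 = 3/7
~(p → q) ∧ (q ∧ p) = 1/7 ∧ 3/7 = 1/7
~(~(p → q) ∧ (q ∧ p)) = ~1/7 = 6/7
p ∧ p = 4/7 ∧ 4/7 = 4/7
q ∧ (p ∧ p) = 3/7 ∧ 4/7 = 3/7
~q = ~3/7 = 4/7
p ∧ q = 4/7 ∧ 3/7 = 3/7
q → (p ∧ q) = 3/7 → 3/7 = 1
~q → (q → (p ∧ q)) = 4/7 → 1 = 1
(q ∧ (p ∧ p)) ↔ (~q → (q → (p ∧ q))) = 3/7 ↔ 1 = 3/7
~(~(p → q) ∧ (q ∧ p)) → ((q ∧ (p ∧ p)) ↔ (~q → (q → (p ∧ q)))) = 6/7 → 3/7 = 4/7

4/7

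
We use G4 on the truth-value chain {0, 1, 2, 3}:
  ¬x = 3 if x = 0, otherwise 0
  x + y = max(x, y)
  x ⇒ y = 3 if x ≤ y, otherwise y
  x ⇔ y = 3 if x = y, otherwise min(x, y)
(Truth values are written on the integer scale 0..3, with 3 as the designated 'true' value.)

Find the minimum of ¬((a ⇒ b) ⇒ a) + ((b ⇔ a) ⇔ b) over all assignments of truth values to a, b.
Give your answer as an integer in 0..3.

Take a = 1, b = 1:
a ⇒ b = 1 ⇒ 1 = 3
(a ⇒ b) ⇒ a = 3 ⇒ 1 = 1
¬((a ⇒ b) ⇒ a) = ¬1 = 0
b ⇔ a = 1 ⇔ 1 = 3
(b ⇔ a) ⇔ b = 3 ⇔ 1 = 1
¬((a ⇒ b) ⇒ a) + ((b ⇔ a) ⇔ b) = 0 + 1 = 1
No assignment yields a value below 1, so this is the minimum.

1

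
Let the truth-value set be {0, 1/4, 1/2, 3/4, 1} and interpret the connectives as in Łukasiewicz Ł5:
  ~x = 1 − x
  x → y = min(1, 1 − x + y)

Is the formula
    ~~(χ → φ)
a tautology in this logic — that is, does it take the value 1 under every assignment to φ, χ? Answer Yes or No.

No

Counterexample: take φ = 0, χ = 1/4.
χ → φ = 1/4 → 0 = 3/4
~(χ → φ) = ~3/4 = 1/4
~~(χ → φ) = ~1/4 = 3/4
This gives 3/4 ≠ 1.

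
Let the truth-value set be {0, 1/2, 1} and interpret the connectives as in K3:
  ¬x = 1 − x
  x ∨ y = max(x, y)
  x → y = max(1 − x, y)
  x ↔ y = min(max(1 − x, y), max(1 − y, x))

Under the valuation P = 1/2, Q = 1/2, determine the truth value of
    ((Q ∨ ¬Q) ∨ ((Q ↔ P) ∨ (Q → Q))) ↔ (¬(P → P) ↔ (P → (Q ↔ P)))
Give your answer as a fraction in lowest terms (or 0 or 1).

1/2

¬Q = ¬1/2 = 1/2
Q ∨ ¬Q = 1/2 ∨ 1/2 = 1/2
Q ↔ P = 1/2 ↔ 1/2 = 1/2
Q → Q = 1/2 → 1/2 = 1/2
(Q ↔ P) ∨ (Q → Q) = 1/2 ∨ 1/2 = 1/2
(Q ∨ ¬Q) ∨ ((Q ↔ P) ∨ (Q → Q)) = 1/2 ∨ 1/2 = 1/2
P → P = 1/2 → 1/2 = 1/2
¬(P → P) = ¬1/2 = 1/2
Q ↔ P = 1/2 ↔ 1/2 = 1/2
P → (Q ↔ P) = 1/2 → 1/2 = 1/2
¬(P → P) ↔ (P → (Q ↔ P)) = 1/2 ↔ 1/2 = 1/2
((Q ∨ ¬Q) ∨ ((Q ↔ P) ∨ (Q → Q))) ↔ (¬(P → P) ↔ (P → (Q ↔ P))) = 1/2 ↔ 1/2 = 1/2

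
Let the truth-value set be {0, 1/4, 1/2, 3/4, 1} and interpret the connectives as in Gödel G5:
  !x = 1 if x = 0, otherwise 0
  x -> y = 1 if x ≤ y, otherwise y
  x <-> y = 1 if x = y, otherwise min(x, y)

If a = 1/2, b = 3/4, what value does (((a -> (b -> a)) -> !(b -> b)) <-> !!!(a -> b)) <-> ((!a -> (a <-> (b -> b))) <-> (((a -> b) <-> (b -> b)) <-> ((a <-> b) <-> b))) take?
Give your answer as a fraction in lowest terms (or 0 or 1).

1/2

b -> a = 3/4 -> 1/2 = 1/2
a -> (b -> a) = 1/2 -> 1/2 = 1
b -> b = 3/4 -> 3/4 = 1
!(b -> b) = !1 = 0
(a -> (b -> a)) -> !(b -> b) = 1 -> 0 = 0
a -> b = 1/2 -> 3/4 = 1
!(a -> b) = !1 = 0
!!(a -> b) = !0 = 1
!!!(a -> b) = !1 = 0
((a -> (b -> a)) -> !(b -> b)) <-> !!!(a -> b) = 0 <-> 0 = 1
!a = !1/2 = 0
b -> b = 3/4 -> 3/4 = 1
a <-> (b -> b) = 1/2 <-> 1 = 1/2
!a -> (a <-> (b -> b)) = 0 -> 1/2 = 1
a -> b = 1/2 -> 3/4 = 1
b -> b = 3/4 -> 3/4 = 1
(a -> b) <-> (b -> b) = 1 <-> 1 = 1
a <-> b = 1/2 <-> 3/4 = 1/2
(a <-> b) <-> b = 1/2 <-> 3/4 = 1/2
((a -> b) <-> (b -> b)) <-> ((a <-> b) <-> b) = 1 <-> 1/2 = 1/2
(!a -> (a <-> (b -> b))) <-> (((a -> b) <-> (b -> b)) <-> ((a <-> b) <-> b)) = 1 <-> 1/2 = 1/2
(((a -> (b -> a)) -> !(b -> b)) <-> !!!(a -> b)) <-> ((!a -> (a <-> (b -> b))) <-> (((a -> b) <-> (b -> b)) <-> ((a <-> b) <-> b))) = 1 <-> 1/2 = 1/2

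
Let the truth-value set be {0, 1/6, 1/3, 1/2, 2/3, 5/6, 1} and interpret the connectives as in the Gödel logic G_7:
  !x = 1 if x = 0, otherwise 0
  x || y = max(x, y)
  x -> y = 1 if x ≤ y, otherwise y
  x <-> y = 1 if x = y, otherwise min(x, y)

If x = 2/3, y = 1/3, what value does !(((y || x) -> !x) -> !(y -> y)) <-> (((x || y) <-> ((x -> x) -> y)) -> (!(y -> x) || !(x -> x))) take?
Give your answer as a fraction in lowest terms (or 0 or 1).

1

y || x = 1/3 || 2/3 = 2/3
!x = !2/3 = 0
(y || x) -> !x = 2/3 -> 0 = 0
y -> y = 1/3 -> 1/3 = 1
!(y -> y) = !1 = 0
((y || x) -> !x) -> !(y -> y) = 0 -> 0 = 1
!(((y || x) -> !x) -> !(y -> y)) = !1 = 0
x || y = 2/3 || 1/3 = 2/3
x -> x = 2/3 -> 2/3 = 1
(x -> x) -> y = 1 -> 1/3 = 1/3
(x || y) <-> ((x -> x) -> y) = 2/3 <-> 1/3 = 1/3
y -> x = 1/3 -> 2/3 = 1
!(y -> x) = !1 = 0
x -> x = 2/3 -> 2/3 = 1
!(x -> x) = !1 = 0
!(y -> x) || !(x -> x) = 0 || 0 = 0
((x || y) <-> ((x -> x) -> y)) -> (!(y -> x) || !(x -> x)) = 1/3 -> 0 = 0
!(((y || x) -> !x) -> !(y -> y)) <-> (((x || y) <-> ((x -> x) -> y)) -> (!(y -> x) || !(x -> x))) = 0 <-> 0 = 1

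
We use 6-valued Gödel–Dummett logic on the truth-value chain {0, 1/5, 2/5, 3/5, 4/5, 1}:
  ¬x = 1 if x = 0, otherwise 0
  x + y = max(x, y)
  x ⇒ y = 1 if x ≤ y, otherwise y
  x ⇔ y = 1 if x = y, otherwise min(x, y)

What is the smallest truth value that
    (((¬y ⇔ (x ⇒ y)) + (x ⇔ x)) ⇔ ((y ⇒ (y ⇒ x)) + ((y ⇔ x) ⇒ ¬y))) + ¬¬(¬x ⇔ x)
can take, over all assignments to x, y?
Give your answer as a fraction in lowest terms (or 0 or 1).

Take x = 1/5, y = 2/5:
¬y = ¬2/5 = 0
x ⇒ y = 1/5 ⇒ 2/5 = 1
¬y ⇔ (x ⇒ y) = 0 ⇔ 1 = 0
x ⇔ x = 1/5 ⇔ 1/5 = 1
(¬y ⇔ (x ⇒ y)) + (x ⇔ x) = 0 + 1 = 1
y ⇒ x = 2/5 ⇒ 1/5 = 1/5
y ⇒ (y ⇒ x) = 2/5 ⇒ 1/5 = 1/5
y ⇔ x = 2/5 ⇔ 1/5 = 1/5
¬y = ¬2/5 = 0
(y ⇔ x) ⇒ ¬y = 1/5 ⇒ 0 = 0
(y ⇒ (y ⇒ x)) + ((y ⇔ x) ⇒ ¬y) = 1/5 + 0 = 1/5
((¬y ⇔ (x ⇒ y)) + (x ⇔ x)) ⇔ ((y ⇒ (y ⇒ x)) + ((y ⇔ x) ⇒ ¬y)) = 1 ⇔ 1/5 = 1/5
¬x = ¬1/5 = 0
¬x ⇔ x = 0 ⇔ 1/5 = 0
¬(¬x ⇔ x) = ¬0 = 1
¬¬(¬x ⇔ x) = ¬1 = 0
(((¬y ⇔ (x ⇒ y)) + (x ⇔ x)) ⇔ ((y ⇒ (y ⇒ x)) + ((y ⇔ x) ⇒ ¬y))) + ¬¬(¬x ⇔ x) = 1/5 + 0 = 1/5
No assignment yields a value below 1/5, so this is the minimum.

1/5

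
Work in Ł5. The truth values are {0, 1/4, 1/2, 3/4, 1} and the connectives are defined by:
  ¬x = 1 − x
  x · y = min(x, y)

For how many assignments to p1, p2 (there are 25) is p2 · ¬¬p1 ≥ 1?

value 1: 1 assignment (counts)
value 3/4: 3 assignments
value 1/2: 5 assignments
value 1/4: 7 assignments
value 0: 9 assignments
So 1 of the 25 assignments meets the threshold.

1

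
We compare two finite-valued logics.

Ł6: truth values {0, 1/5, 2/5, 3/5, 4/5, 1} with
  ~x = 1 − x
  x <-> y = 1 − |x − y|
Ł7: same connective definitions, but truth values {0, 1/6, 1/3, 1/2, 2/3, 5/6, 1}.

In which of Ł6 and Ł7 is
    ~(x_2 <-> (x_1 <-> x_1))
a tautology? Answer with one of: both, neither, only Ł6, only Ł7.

neither

In Ł6: at x_1 = 0, x_2 = 1/5 the value is 4/5 — not a tautology.
In Ł7: at x_1 = 0, x_2 = 1/6 the value is 5/6 — not a tautology.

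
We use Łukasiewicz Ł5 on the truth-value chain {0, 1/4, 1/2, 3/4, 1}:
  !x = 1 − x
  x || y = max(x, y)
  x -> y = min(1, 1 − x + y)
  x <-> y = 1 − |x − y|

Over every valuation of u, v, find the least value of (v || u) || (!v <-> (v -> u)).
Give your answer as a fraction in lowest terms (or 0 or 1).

Take u = 1/2, v = 1/2:
v || u = 1/2 || 1/2 = 1/2
!v = !1/2 = 1/2
v -> u = 1/2 -> 1/2 = 1
!v <-> (v -> u) = 1/2 <-> 1 = 1/2
(v || u) || (!v <-> (v -> u)) = 1/2 || 1/2 = 1/2
No assignment yields a value below 1/2, so this is the minimum.

1/2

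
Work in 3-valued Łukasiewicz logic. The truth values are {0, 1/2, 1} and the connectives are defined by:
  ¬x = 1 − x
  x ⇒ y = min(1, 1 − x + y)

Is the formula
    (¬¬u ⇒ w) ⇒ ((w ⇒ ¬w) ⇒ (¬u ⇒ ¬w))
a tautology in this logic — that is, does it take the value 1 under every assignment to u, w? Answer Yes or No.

No

Counterexample: take u = 0, w = 1/2.
¬u = ¬0 = 1
¬¬u = ¬1 = 0
¬¬u ⇒ w = 0 ⇒ 1/2 = 1
¬w = ¬1/2 = 1/2
w ⇒ ¬w = 1/2 ⇒ 1/2 = 1
¬u = ¬0 = 1
¬w = ¬1/2 = 1/2
¬u ⇒ ¬w = 1 ⇒ 1/2 = 1/2
(w ⇒ ¬w) ⇒ (¬u ⇒ ¬w) = 1 ⇒ 1/2 = 1/2
(¬¬u ⇒ w) ⇒ ((w ⇒ ¬w) ⇒ (¬u ⇒ ¬w)) = 1 ⇒ 1/2 = 1/2
This gives 1/2 ≠ 1.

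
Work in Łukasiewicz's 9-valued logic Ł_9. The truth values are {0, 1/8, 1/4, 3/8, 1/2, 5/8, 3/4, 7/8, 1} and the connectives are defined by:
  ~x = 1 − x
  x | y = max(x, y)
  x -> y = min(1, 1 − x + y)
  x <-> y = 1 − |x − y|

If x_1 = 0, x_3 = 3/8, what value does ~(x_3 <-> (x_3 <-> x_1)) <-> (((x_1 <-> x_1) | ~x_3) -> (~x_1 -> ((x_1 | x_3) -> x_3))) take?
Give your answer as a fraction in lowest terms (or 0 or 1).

x_3 <-> x_1 = 3/8 <-> 0 = 5/8
x_3 <-> (x_3 <-> x_1) = 3/8 <-> 5/8 = 3/4
~(x_3 <-> (x_3 <-> x_1)) = ~3/4 = 1/4
x_1 <-> x_1 = 0 <-> 0 = 1
~x_3 = ~3/8 = 5/8
(x_1 <-> x_1) | ~x_3 = 1 | 5/8 = 1
~x_1 = ~0 = 1
x_1 | x_3 = 0 | 3/8 = 3/8
(x_1 | x_3) -> x_3 = 3/8 -> 3/8 = 1
~x_1 -> ((x_1 | x_3) -> x_3) = 1 -> 1 = 1
((x_1 <-> x_1) | ~x_3) -> (~x_1 -> ((x_1 | x_3) -> x_3)) = 1 -> 1 = 1
~(x_3 <-> (x_3 <-> x_1)) <-> (((x_1 <-> x_1) | ~x_3) -> (~x_1 -> ((x_1 | x_3) -> x_3))) = 1/4 <-> 1 = 1/4

1/4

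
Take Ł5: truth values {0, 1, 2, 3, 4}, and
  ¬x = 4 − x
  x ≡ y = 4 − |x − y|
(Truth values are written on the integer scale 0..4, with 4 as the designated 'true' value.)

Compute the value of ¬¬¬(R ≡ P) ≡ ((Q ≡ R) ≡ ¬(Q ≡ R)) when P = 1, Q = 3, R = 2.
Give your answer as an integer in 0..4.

R ≡ P = 2 ≡ 1 = 3
¬(R ≡ P) = ¬3 = 1
¬¬(R ≡ P) = ¬1 = 3
¬¬¬(R ≡ P) = ¬3 = 1
Q ≡ R = 3 ≡ 2 = 3
Q ≡ R = 3 ≡ 2 = 3
¬(Q ≡ R) = ¬3 = 1
(Q ≡ R) ≡ ¬(Q ≡ R) = 3 ≡ 1 = 2
¬¬¬(R ≡ P) ≡ ((Q ≡ R) ≡ ¬(Q ≡ R)) = 1 ≡ 2 = 3

3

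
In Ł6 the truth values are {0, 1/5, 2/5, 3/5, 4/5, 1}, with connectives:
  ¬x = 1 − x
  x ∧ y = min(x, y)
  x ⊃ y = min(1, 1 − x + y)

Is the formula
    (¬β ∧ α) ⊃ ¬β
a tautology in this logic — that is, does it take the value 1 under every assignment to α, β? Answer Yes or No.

Yes

At α = 4/5, β = 1/5, for instance:
¬β = ¬1/5 = 4/5
¬β ∧ α = 4/5 ∧ 4/5 = 4/5
(¬β ∧ α) ⊃ ¬β = 4/5 ⊃ 4/5 = 1
and checking the remaining 35 assignments likewise gives ≥ 1 in every case.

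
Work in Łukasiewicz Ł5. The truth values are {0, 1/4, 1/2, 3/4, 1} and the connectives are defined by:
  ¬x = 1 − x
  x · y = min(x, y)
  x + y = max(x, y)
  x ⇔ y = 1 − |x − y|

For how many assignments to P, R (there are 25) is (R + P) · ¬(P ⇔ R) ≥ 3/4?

6

value 1: 2 assignments (counts)
value 3/4: 4 assignments (counts)
value 1/2: 6 assignments
value 1/4: 8 assignments
value 0: 5 assignments
So 6 of the 25 assignments meet the threshold.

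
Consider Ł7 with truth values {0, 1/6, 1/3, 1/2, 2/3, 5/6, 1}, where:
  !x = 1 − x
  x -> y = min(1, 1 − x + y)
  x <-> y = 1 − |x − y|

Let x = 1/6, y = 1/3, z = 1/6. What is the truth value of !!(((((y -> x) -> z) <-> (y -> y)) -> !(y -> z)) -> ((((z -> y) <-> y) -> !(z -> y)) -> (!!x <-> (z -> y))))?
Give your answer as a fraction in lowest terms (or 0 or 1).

2/3

y -> x = 1/3 -> 1/6 = 5/6
(y -> x) -> z = 5/6 -> 1/6 = 1/3
y -> y = 1/3 -> 1/3 = 1
((y -> x) -> z) <-> (y -> y) = 1/3 <-> 1 = 1/3
y -> z = 1/3 -> 1/6 = 5/6
!(y -> z) = !5/6 = 1/6
(((y -> x) -> z) <-> (y -> y)) -> !(y -> z) = 1/3 -> 1/6 = 5/6
z -> y = 1/6 -> 1/3 = 1
(z -> y) <-> y = 1 <-> 1/3 = 1/3
z -> y = 1/6 -> 1/3 = 1
!(z -> y) = !1 = 0
((z -> y) <-> y) -> !(z -> y) = 1/3 -> 0 = 2/3
!x = !1/6 = 5/6
!!x = !5/6 = 1/6
z -> y = 1/6 -> 1/3 = 1
!!x <-> (z -> y) = 1/6 <-> 1 = 1/6
(((z -> y) <-> y) -> !(z -> y)) -> (!!x <-> (z -> y)) = 2/3 -> 1/6 = 1/2
((((y -> x) -> z) <-> (y -> y)) -> !(y -> z)) -> ((((z -> y) <-> y) -> !(z -> y)) -> (!!x <-> (z -> y))) = 5/6 -> 1/2 = 2/3
!(((((y -> x) -> z) <-> (y -> y)) -> !(y -> z)) -> ((((z -> y) <-> y) -> !(z -> y)) -> (!!x <-> (z -> y)))) = !2/3 = 1/3
!!(((((y -> x) -> z) <-> (y -> y)) -> !(y -> z)) -> ((((z -> y) <-> y) -> !(z -> y)) -> (!!x <-> (z -> y)))) = !1/3 = 2/3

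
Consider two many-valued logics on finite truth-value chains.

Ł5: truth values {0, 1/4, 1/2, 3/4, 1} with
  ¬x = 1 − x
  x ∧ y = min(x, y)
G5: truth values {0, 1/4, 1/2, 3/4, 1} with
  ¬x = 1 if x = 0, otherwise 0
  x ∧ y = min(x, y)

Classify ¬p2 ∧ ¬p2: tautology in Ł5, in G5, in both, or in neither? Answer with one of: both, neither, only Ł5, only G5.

neither

In Ł5: at p2 = 1/4 the value is 3/4 — not a tautology.
In G5: at p2 = 1/4 the value is 0 — not a tautology.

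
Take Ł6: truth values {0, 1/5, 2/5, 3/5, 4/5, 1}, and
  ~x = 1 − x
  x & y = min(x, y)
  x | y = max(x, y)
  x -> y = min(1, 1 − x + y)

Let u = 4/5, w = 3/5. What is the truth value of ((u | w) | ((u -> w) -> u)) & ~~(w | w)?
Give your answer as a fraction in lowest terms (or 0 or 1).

u | w = 4/5 | 3/5 = 4/5
u -> w = 4/5 -> 3/5 = 4/5
(u -> w) -> u = 4/5 -> 4/5 = 1
(u | w) | ((u -> w) -> u) = 4/5 | 1 = 1
w | w = 3/5 | 3/5 = 3/5
~(w | w) = ~3/5 = 2/5
~~(w | w) = ~2/5 = 3/5
((u | w) | ((u -> w) -> u)) & ~~(w | w) = 1 & 3/5 = 3/5

3/5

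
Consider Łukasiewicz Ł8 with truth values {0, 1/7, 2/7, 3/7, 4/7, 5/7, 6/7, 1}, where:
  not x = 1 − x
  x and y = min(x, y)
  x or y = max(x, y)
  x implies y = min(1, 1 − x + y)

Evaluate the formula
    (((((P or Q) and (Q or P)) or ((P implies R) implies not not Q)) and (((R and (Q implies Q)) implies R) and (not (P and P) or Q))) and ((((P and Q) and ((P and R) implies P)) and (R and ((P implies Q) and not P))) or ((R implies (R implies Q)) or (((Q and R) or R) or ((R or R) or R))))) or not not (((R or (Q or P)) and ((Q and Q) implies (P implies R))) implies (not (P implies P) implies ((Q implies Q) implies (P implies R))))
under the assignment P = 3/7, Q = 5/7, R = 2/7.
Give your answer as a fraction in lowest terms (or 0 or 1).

P or Q = 3/7 or 5/7 = 5/7
Q or P = 5/7 or 3/7 = 5/7
(P or Q) and (Q or P) = 5/7 and 5/7 = 5/7
P implies R = 3/7 implies 2/7 = 6/7
not Q = not 5/7 = 2/7
not not Q = not 2/7 = 5/7
(P implies R) implies not not Q = 6/7 implies 5/7 = 6/7
((P or Q) and (Q or P)) or ((P implies R) implies not not Q) = 5/7 or 6/7 = 6/7
Q implies Q = 5/7 implies 5/7 = 1
R and (Q implies Q) = 2/7 and 1 = 2/7
(R and (Q implies Q)) implies R = 2/7 implies 2/7 = 1
P and P = 3/7 and 3/7 = 3/7
not (P and P) = not 3/7 = 4/7
not (P and P) or Q = 4/7 or 5/7 = 5/7
((R and (Q implies Q)) implies R) and (not (P and P) or Q) = 1 and 5/7 = 5/7
(((P or Q) and (Q or P)) or ((P implies R) implies not not Q)) and (((R and (Q implies Q)) implies R) and (not (P and P) or Q)) = 6/7 and 5/7 = 5/7
P and Q = 3/7 and 5/7 = 3/7
P and R = 3/7 and 2/7 = 2/7
(P and R) implies P = 2/7 implies 3/7 = 1
(P and Q) and ((P and R) implies P) = 3/7 and 1 = 3/7
P implies Q = 3/7 implies 5/7 = 1
not P = not 3/7 = 4/7
(P implies Q) and not P = 1 and 4/7 = 4/7
R and ((P implies Q) and not P) = 2/7 and 4/7 = 2/7
((P and Q) and ((P and R) implies P)) and (R and ((P implies Q) and not P)) = 3/7 and 2/7 = 2/7
R implies Q = 2/7 implies 5/7 = 1
R implies (R implies Q) = 2/7 implies 1 = 1
Q and R = 5/7 and 2/7 = 2/7
(Q and R) or R = 2/7 or 2/7 = 2/7
R or R = 2/7 or 2/7 = 2/7
(R or R) or R = 2/7 or 2/7 = 2/7
((Q and R) or R) or ((R or R) or R) = 2/7 or 2/7 = 2/7
(R implies (R implies Q)) or (((Q and R) or R) or ((R or R) or R)) = 1 or 2/7 = 1
(((P and Q) and ((P and R) implies P)) and (R and ((P implies Q) and not P))) or ((R implies (R implies Q)) or (((Q and R) or R) or ((R or R) or R))) = 2/7 or 1 = 1
((((P or Q) and (Q or P)) or ((P implies R) implies not not Q)) and (((R and (Q implies Q)) implies R) and (not (P and P) or Q))) and ((((P and Q) and ((P and R) implies P)) and (R and ((P implies Q) and not P))) or ((R implies (R implies Q)) or (((Q and R) or R) or ((R or R) or R)))) = 5/7 and 1 = 5/7
Q or P = 5/7 or 3/7 = 5/7
R or (Q or P) = 2/7 or 5/7 = 5/7
Q and Q = 5/7 and 5/7 = 5/7
P implies R = 3/7 implies 2/7 = 6/7
(Q and Q) implies (P implies R) = 5/7 implies 6/7 = 1
(R or (Q or P)) and ((Q and Q) implies (P implies R)) = 5/7 and 1 = 5/7
P implies P = 3/7 implies 3/7 = 1
not (P implies P) = not 1 = 0
Q implies Q = 5/7 implies 5/7 = 1
P implies R = 3/7 implies 2/7 = 6/7
(Q implies Q) implies (P implies R) = 1 implies 6/7 = 6/7
not (P implies P) implies ((Q implies Q) implies (P implies R)) = 0 implies 6/7 = 1
((R or (Q or P)) and ((Q and Q) implies (P implies R))) implies (not (P implies P) implies ((Q implies Q) implies (P implies R))) = 5/7 implies 1 = 1
not (((R or (Q or P)) and ((Q and Q) implies (P implies R))) implies (not (P implies P) implies ((Q implies Q) implies (P implies R)))) = not 1 = 0
not not (((R or (Q or P)) and ((Q and Q) implies (P implies R))) implies (not (P implies P) implies ((Q implies Q) implies (P implies R)))) = not 0 = 1
(((((P or Q) and (Q or P)) or ((P implies R) implies not not Q)) and (((R and (Q implies Q)) implies R) and (not (P and P) or Q))) and ((((P and Q) and ((P and R) implies P)) and (R and ((P implies Q) and not P))) or ((R implies (R implies Q)) or (((Q and R) or R) or ((R or R) or R))))) or not not (((R or (Q or P)) and ((Q and Q) implies (P implies R))) implies (not (P implies P) implies ((Q implies Q) implies (P implies R)))) = 5/7 or 1 = 1

1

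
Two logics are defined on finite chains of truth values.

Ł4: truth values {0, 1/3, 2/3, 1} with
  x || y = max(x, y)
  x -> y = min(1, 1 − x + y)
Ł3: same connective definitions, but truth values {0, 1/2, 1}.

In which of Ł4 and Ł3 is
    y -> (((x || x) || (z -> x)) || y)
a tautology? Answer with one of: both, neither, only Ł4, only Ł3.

In Ł4: every assignment gives 1 — tautology.
In Ł3: every assignment gives 1 — tautology.

both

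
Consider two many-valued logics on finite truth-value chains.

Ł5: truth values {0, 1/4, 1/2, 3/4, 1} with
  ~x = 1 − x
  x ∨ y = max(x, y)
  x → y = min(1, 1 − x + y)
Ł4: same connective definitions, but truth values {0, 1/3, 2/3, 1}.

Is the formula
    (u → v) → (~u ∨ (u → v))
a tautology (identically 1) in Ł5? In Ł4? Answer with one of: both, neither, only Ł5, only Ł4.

both

In Ł5: every assignment gives 1 — tautology.
In Ł4: every assignment gives 1 — tautology.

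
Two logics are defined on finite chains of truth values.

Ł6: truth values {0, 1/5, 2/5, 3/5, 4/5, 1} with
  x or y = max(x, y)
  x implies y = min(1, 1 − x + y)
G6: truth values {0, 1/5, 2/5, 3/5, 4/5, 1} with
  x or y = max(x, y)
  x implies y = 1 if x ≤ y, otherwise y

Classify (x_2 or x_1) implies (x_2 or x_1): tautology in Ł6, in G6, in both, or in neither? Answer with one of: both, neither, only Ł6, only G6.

In Ł6: every assignment gives 1 — tautology.
In G6: every assignment gives 1 — tautology.

both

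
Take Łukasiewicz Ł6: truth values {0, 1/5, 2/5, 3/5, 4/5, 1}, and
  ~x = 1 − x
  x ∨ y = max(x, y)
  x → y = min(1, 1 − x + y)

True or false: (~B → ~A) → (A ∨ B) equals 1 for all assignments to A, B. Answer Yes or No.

Counterexample: take A = 0, B = 0.
~B = ~0 = 1
~A = ~0 = 1
~B → ~A = 1 → 1 = 1
A ∨ B = 0 ∨ 0 = 0
(~B → ~A) → (A ∨ B) = 1 → 0 = 0
This gives 0 ≠ 1.

No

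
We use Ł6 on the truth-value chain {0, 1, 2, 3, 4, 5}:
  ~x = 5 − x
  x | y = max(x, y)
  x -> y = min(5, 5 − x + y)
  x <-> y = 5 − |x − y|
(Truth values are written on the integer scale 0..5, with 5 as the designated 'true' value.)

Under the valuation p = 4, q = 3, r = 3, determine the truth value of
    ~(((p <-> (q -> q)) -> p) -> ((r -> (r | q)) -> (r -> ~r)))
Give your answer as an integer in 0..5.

q -> q = 3 -> 3 = 5
p <-> (q -> q) = 4 <-> 5 = 4
(p <-> (q -> q)) -> p = 4 -> 4 = 5
r | q = 3 | 3 = 3
r -> (r | q) = 3 -> 3 = 5
~r = ~3 = 2
r -> ~r = 3 -> 2 = 4
(r -> (r | q)) -> (r -> ~r) = 5 -> 4 = 4
((p <-> (q -> q)) -> p) -> ((r -> (r | q)) -> (r -> ~r)) = 5 -> 4 = 4
~(((p <-> (q -> q)) -> p) -> ((r -> (r | q)) -> (r -> ~r))) = ~4 = 1

1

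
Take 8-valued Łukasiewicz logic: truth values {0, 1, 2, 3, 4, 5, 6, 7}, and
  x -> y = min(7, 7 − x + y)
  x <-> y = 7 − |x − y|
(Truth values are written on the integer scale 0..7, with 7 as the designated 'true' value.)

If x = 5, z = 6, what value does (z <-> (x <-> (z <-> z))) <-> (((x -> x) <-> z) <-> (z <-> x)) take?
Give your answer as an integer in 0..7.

z <-> z = 6 <-> 6 = 7
x <-> (z <-> z) = 5 <-> 7 = 5
z <-> (x <-> (z <-> z)) = 6 <-> 5 = 6
x -> x = 5 -> 5 = 7
(x -> x) <-> z = 7 <-> 6 = 6
z <-> x = 6 <-> 5 = 6
((x -> x) <-> z) <-> (z <-> x) = 6 <-> 6 = 7
(z <-> (x <-> (z <-> z))) <-> (((x -> x) <-> z) <-> (z <-> x)) = 6 <-> 7 = 6

6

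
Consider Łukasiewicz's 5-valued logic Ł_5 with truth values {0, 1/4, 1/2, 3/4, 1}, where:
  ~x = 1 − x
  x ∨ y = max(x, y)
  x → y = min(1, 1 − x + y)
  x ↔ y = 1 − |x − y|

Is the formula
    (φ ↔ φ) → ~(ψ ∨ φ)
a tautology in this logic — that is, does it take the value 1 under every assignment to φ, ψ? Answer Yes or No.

No

Counterexample: take φ = 0, ψ = 1/4.
φ ↔ φ = 0 ↔ 0 = 1
ψ ∨ φ = 1/4 ∨ 0 = 1/4
~(ψ ∨ φ) = ~1/4 = 3/4
(φ ↔ φ) → ~(ψ ∨ φ) = 1 → 3/4 = 3/4
This gives 3/4 ≠ 1.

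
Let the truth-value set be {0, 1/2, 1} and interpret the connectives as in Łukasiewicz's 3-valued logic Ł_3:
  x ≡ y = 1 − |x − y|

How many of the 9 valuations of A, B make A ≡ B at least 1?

A = 0, B = 0 ↦ 1  ≥
A = 0, B = 1/2 ↦ 1/2  <
A = 0, B = 1 ↦ 0  <
A = 1/2, B = 0 ↦ 1/2  <
A = 1/2, B = 1/2 ↦ 1  ≥
A = 1/2, B = 1 ↦ 1/2  <
A = 1, B = 0 ↦ 0  <
A = 1, B = 1/2 ↦ 1/2  <
A = 1, B = 1 ↦ 1  ≥
So 3 of the 9 assignments meet the threshold.

3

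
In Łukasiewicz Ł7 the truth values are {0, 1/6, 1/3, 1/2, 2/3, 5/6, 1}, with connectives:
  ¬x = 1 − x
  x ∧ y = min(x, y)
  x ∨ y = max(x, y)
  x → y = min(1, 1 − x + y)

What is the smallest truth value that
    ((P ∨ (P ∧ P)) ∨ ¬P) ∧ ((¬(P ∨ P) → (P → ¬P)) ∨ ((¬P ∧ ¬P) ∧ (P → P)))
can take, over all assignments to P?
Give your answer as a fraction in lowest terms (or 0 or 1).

Take P = 1/2:
P ∧ P = 1/2 ∧ 1/2 = 1/2
P ∨ (P ∧ P) = 1/2 ∨ 1/2 = 1/2
¬P = ¬1/2 = 1/2
(P ∨ (P ∧ P)) ∨ ¬P = 1/2 ∨ 1/2 = 1/2
P ∨ P = 1/2 ∨ 1/2 = 1/2
¬(P ∨ P) = ¬1/2 = 1/2
¬P = ¬1/2 = 1/2
P → ¬P = 1/2 → 1/2 = 1
¬(P ∨ P) → (P → ¬P) = 1/2 → 1 = 1
¬P = ¬1/2 = 1/2
¬P = ¬1/2 = 1/2
¬P ∧ ¬P = 1/2 ∧ 1/2 = 1/2
P → P = 1/2 → 1/2 = 1
(¬P ∧ ¬P) ∧ (P → P) = 1/2 ∧ 1 = 1/2
(¬(P ∨ P) → (P → ¬P)) ∨ ((¬P ∧ ¬P) ∧ (P → P)) = 1 ∨ 1/2 = 1
((P ∨ (P ∧ P)) ∨ ¬P) ∧ ((¬(P ∨ P) → (P → ¬P)) ∨ ((¬P ∧ ¬P) ∧ (P → P))) = 1/2 ∧ 1 = 1/2
No assignment yields a value below 1/2, so this is the minimum.

1/2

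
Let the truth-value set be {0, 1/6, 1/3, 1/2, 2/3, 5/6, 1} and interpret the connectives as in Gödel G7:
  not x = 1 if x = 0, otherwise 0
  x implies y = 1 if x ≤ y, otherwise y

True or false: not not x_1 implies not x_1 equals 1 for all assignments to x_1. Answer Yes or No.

No

Counterexample: take x_1 = 1/6.
not x_1 = not 1/6 = 0
not not x_1 = not 0 = 1
not not x_1 implies not x_1 = 1 implies 0 = 0
This gives 0 ≠ 1.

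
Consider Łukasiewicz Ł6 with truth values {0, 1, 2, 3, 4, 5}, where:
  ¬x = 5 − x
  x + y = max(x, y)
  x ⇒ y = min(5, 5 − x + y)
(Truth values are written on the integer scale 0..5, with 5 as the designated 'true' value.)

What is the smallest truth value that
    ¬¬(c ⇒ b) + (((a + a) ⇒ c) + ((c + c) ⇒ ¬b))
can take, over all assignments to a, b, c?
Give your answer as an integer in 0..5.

Take a = 5, b = 2, c = 4:
c ⇒ b = 4 ⇒ 2 = 3
¬(c ⇒ b) = ¬3 = 2
¬¬(c ⇒ b) = ¬2 = 3
a + a = 5 + 5 = 5
(a + a) ⇒ c = 5 ⇒ 4 = 4
c + c = 4 + 4 = 4
¬b = ¬2 = 3
(c + c) ⇒ ¬b = 4 ⇒ 3 = 4
((a + a) ⇒ c) + ((c + c) ⇒ ¬b) = 4 + 4 = 4
¬¬(c ⇒ b) + (((a + a) ⇒ c) + ((c + c) ⇒ ¬b)) = 3 + 4 = 4
No assignment yields a value below 4, so this is the minimum.

4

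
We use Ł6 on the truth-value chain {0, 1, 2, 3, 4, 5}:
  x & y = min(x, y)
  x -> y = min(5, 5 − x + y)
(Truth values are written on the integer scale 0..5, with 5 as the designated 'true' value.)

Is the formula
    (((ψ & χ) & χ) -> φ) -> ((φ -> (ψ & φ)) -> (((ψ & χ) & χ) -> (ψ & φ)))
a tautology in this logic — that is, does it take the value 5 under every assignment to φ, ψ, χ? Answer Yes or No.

At φ = 1, ψ = 5, χ = 5, for instance:
ψ & χ = 5 & 5 = 5
(ψ & χ) & χ = 5 & 5 = 5
((ψ & χ) & χ) -> φ = 5 -> 1 = 1
ψ & φ = 5 & 1 = 1
φ -> (ψ & φ) = 1 -> 1 = 5
((ψ & χ) & χ) -> (ψ & φ) = 5 -> 1 = 1
(φ -> (ψ & φ)) -> (((ψ & χ) & χ) -> (ψ & φ)) = 5 -> 1 = 1
(((ψ & χ) & χ) -> φ) -> ((φ -> (ψ & φ)) -> (((ψ & χ) & χ) -> (ψ & φ))) = 1 -> 1 = 5
and checking the remaining 215 assignments likewise gives ≥ 5 in every case.

Yes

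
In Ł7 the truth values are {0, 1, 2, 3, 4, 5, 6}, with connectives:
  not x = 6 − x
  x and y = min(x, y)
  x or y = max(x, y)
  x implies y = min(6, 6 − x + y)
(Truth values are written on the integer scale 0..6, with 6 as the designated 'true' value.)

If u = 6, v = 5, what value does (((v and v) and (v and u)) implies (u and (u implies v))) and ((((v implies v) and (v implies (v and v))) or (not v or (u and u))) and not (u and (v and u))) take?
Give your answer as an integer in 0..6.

v and v = 5 and 5 = 5
v and u = 5 and 6 = 5
(v and v) and (v and u) = 5 and 5 = 5
u implies v = 6 implies 5 = 5
u and (u implies v) = 6 and 5 = 5
((v and v) and (v and u)) implies (u and (u implies v)) = 5 implies 5 = 6
v implies v = 5 implies 5 = 6
v and v = 5 and 5 = 5
v implies (v and v) = 5 implies 5 = 6
(v implies v) and (v implies (v and v)) = 6 and 6 = 6
not v = not 5 = 1
u and u = 6 and 6 = 6
not v or (u and u) = 1 or 6 = 6
((v implies v) and (v implies (v and v))) or (not v or (u and u)) = 6 or 6 = 6
v and u = 5 and 6 = 5
u and (v and u) = 6 and 5 = 5
not (u and (v and u)) = not 5 = 1
(((v implies v) and (v implies (v and v))) or (not v or (u and u))) and not (u and (v and u)) = 6 and 1 = 1
(((v and v) and (v and u)) implies (u and (u implies v))) and ((((v implies v) and (v implies (v and v))) or (not v or (u and u))) and not (u and (v and u))) = 6 and 1 = 1

1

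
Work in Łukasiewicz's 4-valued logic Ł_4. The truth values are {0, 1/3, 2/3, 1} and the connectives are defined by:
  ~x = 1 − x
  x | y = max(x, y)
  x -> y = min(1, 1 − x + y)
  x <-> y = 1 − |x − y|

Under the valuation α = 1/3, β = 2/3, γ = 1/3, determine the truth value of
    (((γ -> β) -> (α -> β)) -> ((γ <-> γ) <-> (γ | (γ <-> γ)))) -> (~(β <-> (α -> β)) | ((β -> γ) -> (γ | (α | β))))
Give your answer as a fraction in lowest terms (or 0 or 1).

1

γ -> β = 1/3 -> 2/3 = 1
α -> β = 1/3 -> 2/3 = 1
(γ -> β) -> (α -> β) = 1 -> 1 = 1
γ <-> γ = 1/3 <-> 1/3 = 1
γ <-> γ = 1/3 <-> 1/3 = 1
γ | (γ <-> γ) = 1/3 | 1 = 1
(γ <-> γ) <-> (γ | (γ <-> γ)) = 1 <-> 1 = 1
((γ -> β) -> (α -> β)) -> ((γ <-> γ) <-> (γ | (γ <-> γ))) = 1 -> 1 = 1
α -> β = 1/3 -> 2/3 = 1
β <-> (α -> β) = 2/3 <-> 1 = 2/3
~(β <-> (α -> β)) = ~2/3 = 1/3
β -> γ = 2/3 -> 1/3 = 2/3
α | β = 1/3 | 2/3 = 2/3
γ | (α | β) = 1/3 | 2/3 = 2/3
(β -> γ) -> (γ | (α | β)) = 2/3 -> 2/3 = 1
~(β <-> (α -> β)) | ((β -> γ) -> (γ | (α | β))) = 1/3 | 1 = 1
(((γ -> β) -> (α -> β)) -> ((γ <-> γ) <-> (γ | (γ <-> γ)))) -> (~(β <-> (α -> β)) | ((β -> γ) -> (γ | (α | β)))) = 1 -> 1 = 1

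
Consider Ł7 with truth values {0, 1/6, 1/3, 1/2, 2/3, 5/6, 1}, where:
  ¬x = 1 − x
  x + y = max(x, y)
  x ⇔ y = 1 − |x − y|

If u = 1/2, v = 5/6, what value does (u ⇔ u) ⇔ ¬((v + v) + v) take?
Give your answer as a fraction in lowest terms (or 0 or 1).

u ⇔ u = 1/2 ⇔ 1/2 = 1
v + v = 5/6 + 5/6 = 5/6
(v + v) + v = 5/6 + 5/6 = 5/6
¬((v + v) + v) = ¬5/6 = 1/6
(u ⇔ u) ⇔ ¬((v + v) + v) = 1 ⇔ 1/6 = 1/6

1/6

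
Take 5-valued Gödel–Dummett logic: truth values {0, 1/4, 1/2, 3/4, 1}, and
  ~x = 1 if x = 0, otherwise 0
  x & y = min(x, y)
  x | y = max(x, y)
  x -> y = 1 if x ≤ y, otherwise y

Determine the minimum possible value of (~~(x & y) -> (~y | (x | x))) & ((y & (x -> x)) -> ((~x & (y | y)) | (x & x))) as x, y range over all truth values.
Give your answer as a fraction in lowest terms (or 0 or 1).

Take x = 1/4, y = 1/4:
x & y = 1/4 & 1/4 = 1/4
~(x & y) = ~1/4 = 0
~~(x & y) = ~0 = 1
~y = ~1/4 = 0
x | x = 1/4 | 1/4 = 1/4
~y | (x | x) = 0 | 1/4 = 1/4
~~(x & y) -> (~y | (x | x)) = 1 -> 1/4 = 1/4
x -> x = 1/4 -> 1/4 = 1
y & (x -> x) = 1/4 & 1 = 1/4
~x = ~1/4 = 0
y | y = 1/4 | 1/4 = 1/4
~x & (y | y) = 0 & 1/4 = 0
x & x = 1/4 & 1/4 = 1/4
(~x & (y | y)) | (x & x) = 0 | 1/4 = 1/4
(y & (x -> x)) -> ((~x & (y | y)) | (x & x)) = 1/4 -> 1/4 = 1
(~~(x & y) -> (~y | (x | x))) & ((y & (x -> x)) -> ((~x & (y | y)) | (x & x))) = 1/4 & 1 = 1/4
No assignment yields a value below 1/4, so this is the minimum.

1/4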